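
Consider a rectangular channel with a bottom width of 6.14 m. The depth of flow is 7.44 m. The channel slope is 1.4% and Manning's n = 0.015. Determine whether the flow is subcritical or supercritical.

supercritical

Flow area A = b·y = 6.14 × 7.44 = 45.68 m². Wetted perimeter P = b + 2y = 6.14 + 2×7.44 = 21.02 m.
Hydraulic radius R = A/P = 45.68/21.02 = 2.173 m.
V = (1/n) R^(2/3) √S = (1/0.015) × 2.173^(2/3) × √0.014 = 13.23 m/s. Hydraulic depth D_h = A/T = 45.68/6.14 = 7.44 m.
Froude number Fr = V/√(g·D_h) = 13.23/√(9.81×7.44) = 1.55, which is greater than 1, so the flow is supercritical.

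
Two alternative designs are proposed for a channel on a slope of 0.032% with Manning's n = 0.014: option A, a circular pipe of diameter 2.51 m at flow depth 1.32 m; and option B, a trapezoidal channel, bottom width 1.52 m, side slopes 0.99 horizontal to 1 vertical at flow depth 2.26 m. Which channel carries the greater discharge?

Channel A: For a circular section of diameter D = 2.51 m at depth y = 1.32 m, the central angle is θ = 2 arccos(1 − 2y/D) = 3.245 rad. Then A = (D²/8)(θ − sin θ) = 2.637 m² and P = Dθ/2 = 4.073 m. Hydraulic radius R = A/P = 2.637/4.073 = 0.6475 m. Q_A = (1/0.014)·2.637·0.6475^(2/3)·√0.00032 = 2.522 m³/s.
Channel B: With bottom width b = 1.52 m and side slope z = 0.99: A = (b + zy)y = (1.52 + 0.99×2.26)×2.26 = 8.492 m²; P = b + 2y√(1+z²) = 1.52 + 2×2.26×1.407 = 7.88 m. Hydraulic radius R = A/P = 8.492/7.88 = 1.078 m. Q_B = (1/0.014)·8.492·1.078^(2/3)·√0.00032 = 11.4 m³/s.
Q_A = 2.522 m³/s vs Q_B = 11.4 m³/s, so channel B carries more.

channel B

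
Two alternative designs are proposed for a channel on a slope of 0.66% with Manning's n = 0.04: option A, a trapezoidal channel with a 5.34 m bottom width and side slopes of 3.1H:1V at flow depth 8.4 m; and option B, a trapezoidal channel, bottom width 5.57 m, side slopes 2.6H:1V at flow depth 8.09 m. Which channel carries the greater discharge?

Channel A: With bottom width b = 5.34 m and side slope z = 3.1: A = (b + zy)y = (5.34 + 3.1×8.4)×8.4 = 263.6 m²; P = b + 2y√(1+z²) = 5.34 + 2×8.4×3.257 = 60.06 m. Hydraulic radius R = A/P = 263.6/60.06 = 4.389 m. Q_A = (1/0.04)·263.6·4.389^(2/3)·√0.0066 = 1435 m³/s.
Channel B: With bottom width b = 5.57 m and side slope z = 2.6: A = (b + zy)y = (5.57 + 2.6×8.09)×8.09 = 215.2 m²; P = b + 2y√(1+z²) = 5.57 + 2×8.09×2.786 = 50.64 m. Hydraulic radius R = A/P = 215.2/50.64 = 4.25 m. Q_B = (1/0.04)·215.2·4.25^(2/3)·√0.0066 = 1147 m³/s.
Q_A = 1435 m³/s vs Q_B = 1147 m³/s, so channel A carries more.

channel A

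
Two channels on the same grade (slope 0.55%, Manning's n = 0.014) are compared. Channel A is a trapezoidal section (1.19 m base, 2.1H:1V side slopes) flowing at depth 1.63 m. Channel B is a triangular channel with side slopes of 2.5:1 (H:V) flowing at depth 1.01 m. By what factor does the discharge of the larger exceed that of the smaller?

Channel A: With bottom width b = 1.19 m and side slope z = 2.1: A = (b + zy)y = (1.19 + 2.1×1.63)×1.63 = 7.519 m²; P = b + 2y√(1+z²) = 1.19 + 2×1.63×2.326 = 8.773 m. Hydraulic radius R = A/P = 7.519/8.773 = 0.8571 m. Q_A = (1/0.014)·7.519·0.8571^(2/3)·√0.0055 = 35.94 m³/s.
Channel B: For a triangular section with side slope z = 2.5: A = zy² = 2.5×1.01² = 2.55 m²; P = 2y√(1+z²) = 2×1.01×2.693 = 5.439 m. Hydraulic radius R = A/P = 2.55/5.439 = 0.4689 m. Q_B = (1/0.014)·2.55·0.4689^(2/3)·√0.0055 = 8.154 m³/s.
The larger discharge is 35.94 m³/s and the smaller is 8.154 m³/s; the ratio is 4.41.

4.41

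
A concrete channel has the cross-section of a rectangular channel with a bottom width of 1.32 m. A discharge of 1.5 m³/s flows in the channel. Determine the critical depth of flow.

y_c = 0.509 m

For a rectangular channel, critical depth y_c = (q²/g)^(1/3) where q = Q/b = 1.5/1.32 = 1.136 m²/s.
So y_c = (1.136²/9.81)^(1/3) = 0.509 m.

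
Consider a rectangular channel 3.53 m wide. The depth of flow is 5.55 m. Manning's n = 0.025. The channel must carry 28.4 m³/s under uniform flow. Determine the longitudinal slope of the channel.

Flow area A = b·y = 3.53 × 5.55 = 19.59 m². Wetted perimeter P = b + 2y = 3.53 + 2×5.55 = 14.63 m.
Hydraulic radius R = A/P = 19.59/14.63 = 1.339 m.
From Manning's equation, S = [nQ / (1 A R^(2/3))]² = [0.025 × 28.4 / (1 × 19.59 × 1.339^(2/3))]² = 0.00089.

S = 0.00089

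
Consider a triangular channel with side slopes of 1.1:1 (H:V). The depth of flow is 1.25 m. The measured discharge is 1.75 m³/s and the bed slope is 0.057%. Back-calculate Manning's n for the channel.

For a triangular section with side slope z = 1.1: A = zy² = 1.1×1.25² = 1.719 m²; P = 2y√(1+z²) = 2×1.25×1.487 = 3.717 m.
Hydraulic radius R = A/P = 1.719/3.717 = 0.4625 m.
Rearranging Manning's equation: n = (1/Q) A R^(2/3) S^(1/2) = (1/1.75) × 1.719 × 0.4625^(2/3) × √0.00057 = 0.014.

n = 0.014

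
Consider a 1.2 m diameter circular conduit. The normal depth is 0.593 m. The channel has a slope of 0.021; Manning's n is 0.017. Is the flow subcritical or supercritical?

For a circular section of diameter D = 1.2 m at depth y = 0.593 m, the central angle is θ = 2 arccos(1 − 2y/D) = 3.118 rad. Then A = (D²/8)(θ − sin θ) = 0.5571 m² and P = Dθ/2 = 1.871 m.
Hydraulic radius R = A/P = 0.5571/1.871 = 0.2978 m.
V = (1/n) R^(2/3) √S = (1/0.017) × 0.2978^(2/3) × √0.021 = 3.801 m/s. Hydraulic depth D_h = A/T = 0.5571/1.2 = 0.4643 m.
Froude number Fr = V/√(g·D_h) = 3.801/√(9.81×0.4643) = 1.78, which is greater than 1, so the flow is supercritical.

supercritical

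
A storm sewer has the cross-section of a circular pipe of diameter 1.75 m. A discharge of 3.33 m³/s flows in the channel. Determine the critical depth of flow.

At critical depth, Q² T / (g A³) = 1, i.e. A³/T = Q²/g = 3.33²/9.81 = 1.13.
At y = 1.02 m: A³/T = 1.786 — too large.
At y = 0.905 m: A³/T = 1.131 — matches.

y_c = 0.905 m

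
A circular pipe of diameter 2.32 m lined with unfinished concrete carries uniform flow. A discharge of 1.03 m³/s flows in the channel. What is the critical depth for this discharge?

y_c = 0.454 m

At critical depth, Q² T / (g A³) = 1, i.e. A³/T = Q²/g = 1.03²/9.81 = 0.1081.
Trying y = 0.503 m: A³/T = 0.1611 — high.
Trying y = 0.454 m: A³/T = 0.1079 — matches.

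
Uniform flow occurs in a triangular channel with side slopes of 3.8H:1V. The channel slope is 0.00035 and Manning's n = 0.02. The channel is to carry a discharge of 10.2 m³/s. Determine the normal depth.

Manning's equation rearranged: A R^(2/3) = nQ / (1·√S) = 0.02 × 10.2 / (√0.00035) = 10.9.
Trying y = 1.53 m: A R^(2/3) = 7.276 — short.
Trying y = 1.78 m: A R^(2/3) = 10.89 — close enough.

y_n = 1.78 m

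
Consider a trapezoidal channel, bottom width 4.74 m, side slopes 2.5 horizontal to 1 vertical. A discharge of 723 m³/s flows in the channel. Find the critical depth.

y_c = 6.15 m

At critical depth, Q² T / (g A³) = 1, i.e. A³/T = Q²/g = 723²/9.81 = 53290.
At y = 7.5 m: A³/T = 129500 — over.
At y = 4.62 m: A³/T = 15310 — short.
At y = 6.15 m: A³/T = 53340 — close enough.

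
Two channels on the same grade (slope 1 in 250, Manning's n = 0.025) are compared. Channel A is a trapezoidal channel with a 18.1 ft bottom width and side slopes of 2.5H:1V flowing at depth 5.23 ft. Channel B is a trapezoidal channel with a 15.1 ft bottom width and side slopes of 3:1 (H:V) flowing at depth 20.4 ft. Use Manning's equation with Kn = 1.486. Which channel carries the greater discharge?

channel B

Channel A: With bottom width b = 18.1 ft and side slope z = 2.5: A = (b + zy)y = (18.1 + 2.5×5.23)×5.23 = 163 ft²; P = b + 2y√(1+z²) = 18.1 + 2×5.23×2.693 = 46.26 ft. Hydraulic radius R = A/P = 163/46.26 = 3.524 ft. Q_A = (1.486/0.025)·163·3.524^(2/3)·√0.004 = 1419 ft³/s.
Channel B: With bottom width b = 15.1 ft and side slope z = 3: A = (b + zy)y = (15.1 + 3×20.4)×20.4 = 1557 ft²; P = b + 2y√(1+z²) = 15.1 + 2×20.4×3.162 = 144.1 ft. Hydraulic radius R = A/P = 1557/144.1 = 10.8 ft. Q_B = (1.486/0.025)·1557·10.8^(2/3)·√0.004 = 28590 ft³/s.
Q_A = 1419 ft³/s vs Q_B = 28590 ft³/s, so channel B carries more.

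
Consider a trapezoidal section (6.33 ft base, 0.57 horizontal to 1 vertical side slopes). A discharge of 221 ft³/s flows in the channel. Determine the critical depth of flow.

At critical depth, Q² T / (g A³) = 1, i.e. A³/T = Q²/g = 221²/32.2 = 1517.
Trying y = 3.33 ft: A³/T = 2031 — over.
Trying y = 2.74 ft: A³/T = 1070 — short.
Trying y = 3.05 ft: A³/T = 1520 — matches.

y_c = 3.05 ft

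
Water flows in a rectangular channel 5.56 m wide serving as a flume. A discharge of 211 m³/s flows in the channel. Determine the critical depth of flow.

y_c = 5.28 m

For a rectangular channel, critical depth y_c = (q²/g)^(1/3) where q = Q/b = 211/5.56 = 37.95 m²/s.
So y_c = (37.95²/9.81)^(1/3) = 5.28 m.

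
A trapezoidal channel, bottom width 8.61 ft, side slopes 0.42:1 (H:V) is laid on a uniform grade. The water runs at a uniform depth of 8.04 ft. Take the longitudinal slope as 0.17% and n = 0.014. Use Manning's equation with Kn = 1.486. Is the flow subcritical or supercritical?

With bottom width b = 8.61 ft and side slope z = 0.42: A = (b + zy)y = (8.61 + 0.42×8.04)×8.04 = 96.37 ft²; P = b + 2y√(1+z²) = 8.61 + 2×8.04×1.085 = 26.05 ft.
Hydraulic radius R = A/P = 96.37/26.05 = 3.699 ft.
V = (1.486/n) R^(2/3) √S = (1.486/0.014) × 3.699^(2/3) × √0.0017 = 10.47 ft/s. Hydraulic depth D_h = A/T = 96.37/15.36 = 6.273 ft.
Froude number Fr = V/√(g·D_h) = 10.47/√(32.2×6.273) = 0.737, which is less than 1, so the flow is subcritical.

subcritical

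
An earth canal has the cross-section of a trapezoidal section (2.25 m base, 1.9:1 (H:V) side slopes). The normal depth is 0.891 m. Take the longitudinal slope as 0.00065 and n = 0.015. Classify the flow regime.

subcritical

With bottom width b = 2.25 m and side slope z = 1.9: A = (b + zy)y = (2.25 + 1.9×0.891)×0.891 = 3.513 m²; P = b + 2y√(1+z²) = 2.25 + 2×0.891×2.147 = 6.076 m.
Hydraulic radius R = A/P = 3.513/6.076 = 0.5782 m.
V = (1/n) R^(2/3) √S = (1/0.015) × 0.5782^(2/3) × √0.00065 = 1.18 m/s. Hydraulic depth D_h = A/T = 3.513/5.636 = 0.6234 m.
Froude number Fr = V/√(g·D_h) = 1.18/√(9.81×0.6234) = 0.477, which is less than 1, so the flow is subcritical.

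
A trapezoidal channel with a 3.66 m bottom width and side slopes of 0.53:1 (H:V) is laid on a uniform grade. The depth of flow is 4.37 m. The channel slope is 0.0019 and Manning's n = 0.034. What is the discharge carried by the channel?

With bottom width b = 3.66 m and side slope z = 0.53: A = (b + zy)y = (3.66 + 0.53×4.37)×4.37 = 26.12 m²; P = b + 2y√(1+z²) = 3.66 + 2×4.37×1.132 = 13.55 m.
Hydraulic radius R = A/P = 26.12/13.55 = 1.927 m.
Manning's equation: Q = (1/n) A R^(2/3) S^(1/2) = (1/0.034) × 26.12 × 1.927^(2/3) × 0.0019^(1/2) = 51.8 m³/s.

Q = 51.8 m³/s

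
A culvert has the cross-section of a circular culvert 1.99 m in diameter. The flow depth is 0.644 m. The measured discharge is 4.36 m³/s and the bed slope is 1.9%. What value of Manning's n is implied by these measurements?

n = 0.014

For a circular section of diameter D = 1.99 m at depth y = 0.644 m, the central angle is θ = 2 arccos(1 − 2y/D) = 2.421 rad. Then A = (D²/8)(θ − sin θ) = 0.8714 m² and P = Dθ/2 = 2.408 m.
Hydraulic radius R = A/P = 0.8714/2.408 = 0.3618 m.
Rearranging Manning's equation: n = (1/Q) A R^(2/3) S^(1/2) = (1/4.36) × 0.8714 × 0.3618^(2/3) × √0.019 = 0.014.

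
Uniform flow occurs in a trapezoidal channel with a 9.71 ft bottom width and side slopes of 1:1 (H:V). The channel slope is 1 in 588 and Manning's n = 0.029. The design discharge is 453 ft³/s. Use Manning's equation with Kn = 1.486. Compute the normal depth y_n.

Manning's equation rearranged: A R^(2/3) = nQ / (1.486·√S) = 0.029 × 453 / (1.486 × √0.001701) = 214.4.
Trying y = 6.79 ft: A R^(2/3) = 276.4 — over.
Trying y = 4.88 ft: A R^(2/3) = 149 — short.
Trying y = 5.94 ft: A R^(2/3) = 214.6 — close enough.

y_n = 5.94 ft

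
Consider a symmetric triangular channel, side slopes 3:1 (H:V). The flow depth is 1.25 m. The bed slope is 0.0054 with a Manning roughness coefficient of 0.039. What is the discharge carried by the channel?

Q = 6.23 m³/s

For a triangular section with side slope z = 3: A = zy² = 3×1.25² = 4.688 m²; P = 2y√(1+z²) = 2×1.25×3.162 = 7.906 m.
Hydraulic radius R = A/P = 4.688/7.906 = 0.5929 m.
Manning's equation: Q = (1/n) A R^(2/3) S^(1/2) = (1/0.039) × 4.688 × 0.5929^(2/3) × 0.0054^(1/2) = 6.23 m³/s.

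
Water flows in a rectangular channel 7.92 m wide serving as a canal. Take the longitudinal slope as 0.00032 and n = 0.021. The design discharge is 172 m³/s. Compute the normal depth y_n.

y_n = 12.3 m

Manning's equation rearranged: A R^(2/3) = nQ / (1·√S) = 0.021 × 172 / (√0.00032) = 201.9.
At y = 15 m: A R^(2/3) = 254.4 — too large.
At y = 12.3 m: A R^(2/3) = 202.4 — ≈ 201.9.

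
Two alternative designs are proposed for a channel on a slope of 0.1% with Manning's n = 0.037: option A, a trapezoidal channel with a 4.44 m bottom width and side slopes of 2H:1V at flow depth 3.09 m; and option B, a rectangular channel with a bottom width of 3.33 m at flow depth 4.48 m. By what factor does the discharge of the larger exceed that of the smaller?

2.86

Channel A: With bottom width b = 4.44 m and side slope z = 2: A = (b + zy)y = (4.44 + 2×3.09)×3.09 = 32.82 m²; P = b + 2y√(1+z²) = 4.44 + 2×3.09×2.236 = 18.26 m. Hydraulic radius R = A/P = 32.82/18.26 = 1.797 m. Q_A = (1/0.037)·32.82·1.797^(2/3)·√0.001 = 41.46 m³/s.
Channel B: Flow area A = b·y = 3.33 × 4.48 = 14.92 m². Wetted perimeter P = b + 2y = 3.33 + 2×4.48 = 12.29 m. Hydraulic radius R = A/P = 14.92/12.29 = 1.214 m. Q_B = (1/0.037)·14.92·1.214^(2/3)·√0.001 = 14.51 m³/s.
The larger discharge is 41.46 m³/s and the smaller is 14.51 m³/s; the ratio is 2.86.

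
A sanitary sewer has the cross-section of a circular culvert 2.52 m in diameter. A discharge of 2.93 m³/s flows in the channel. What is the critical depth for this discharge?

y_c = 0.759 m

At critical depth, Q² T / (g A³) = 1, i.e. A³/T = Q²/g = 2.93²/9.81 = 0.8751.
Try y = 0.937 m: A³/T = 1.978 — over.
Try y = 0.533 m: A³/T = 0.2211 — short.
Try y = 0.759 m: A³/T = 0.8763 — matches.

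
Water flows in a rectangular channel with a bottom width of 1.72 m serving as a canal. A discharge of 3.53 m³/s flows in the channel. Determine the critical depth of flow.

For a rectangular channel, critical depth y_c = (q²/g)^(1/3) where q = Q/b = 3.53/1.72 = 2.052 m²/s.
So y_c = (2.052²/9.81)^(1/3) = 0.754 m.

y_c = 0.754 m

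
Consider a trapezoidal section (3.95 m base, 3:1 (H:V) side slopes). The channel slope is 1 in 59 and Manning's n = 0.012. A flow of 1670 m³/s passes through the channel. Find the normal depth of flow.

y_n = 4.66 m

Manning's equation rearranged: A R^(2/3) = nQ / (1·√S) = 0.012 × 1670 / (√0.01695) = 153.9.
Try y = 3.48 m: A R^(2/3) = 77.6 — low.
Try y = 5.83 m: A R^(2/3) = 263.6 — high.
Try y = 4.66 m: A R^(2/3) = 153.9 — close enough.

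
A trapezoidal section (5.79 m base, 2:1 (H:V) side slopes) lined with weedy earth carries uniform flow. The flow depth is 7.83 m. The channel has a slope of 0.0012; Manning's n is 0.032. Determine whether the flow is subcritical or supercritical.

subcritical

With bottom width b = 5.79 m and side slope z = 2: A = (b + zy)y = (5.79 + 2×7.83)×7.83 = 168 m²; P = b + 2y√(1+z²) = 5.79 + 2×7.83×2.236 = 40.81 m.
Hydraulic radius R = A/P = 168/40.81 = 4.116 m.
V = (1/n) R^(2/3) √S = (1/0.032) × 4.116^(2/3) × √0.0012 = 2.78 m/s. Hydraulic depth D_h = A/T = 168/37.11 = 4.526 m.
Froude number Fr = V/√(g·D_h) = 2.78/√(9.81×4.526) = 0.417, which is less than 1, so the flow is subcritical.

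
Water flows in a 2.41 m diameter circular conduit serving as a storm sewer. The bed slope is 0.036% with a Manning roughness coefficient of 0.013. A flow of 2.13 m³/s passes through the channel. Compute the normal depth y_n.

y_n = 1.13 m

Manning's equation rearranged: A R^(2/3) = nQ / (1·√S) = 0.013 × 2.13 / (√0.00036) = 1.459.
At y = 1.45 m: A R^(2/3) = 2.195 — high.
At y = 1.13 m: A R^(2/3) = 1.457 — close enough.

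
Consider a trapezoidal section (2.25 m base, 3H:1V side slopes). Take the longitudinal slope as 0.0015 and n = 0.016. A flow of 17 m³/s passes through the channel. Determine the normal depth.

y_n = 1.33 m

Manning's equation rearranged: A R^(2/3) = nQ / (1·√S) = 0.016 × 17 / (√0.0015) = 7.023.
At y = 1.04 m: A R^(2/3) = 4.116 — short.
At y = 1.33 m: A R^(2/3) = 7.023 — close enough.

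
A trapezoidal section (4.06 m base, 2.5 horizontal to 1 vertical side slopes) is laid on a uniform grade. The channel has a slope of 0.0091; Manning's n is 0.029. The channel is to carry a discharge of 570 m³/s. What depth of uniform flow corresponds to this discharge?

Manning's equation rearranged: A R^(2/3) = nQ / (1·√S) = 0.029 × 570 / (√0.0091) = 173.3.
Trying y = 6.35 m: A R^(2/3) = 281.1 — high.
Trying y = 4.44 m: A R^(2/3) = 120.9 — low.
Trying y = 5.18 m: A R^(2/3) = 173.3 — close enough.

y_n = 5.18 m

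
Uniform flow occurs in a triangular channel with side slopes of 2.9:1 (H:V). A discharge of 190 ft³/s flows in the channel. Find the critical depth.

At critical depth, Q² T / (g A³) = 1, i.e. A³/T = Q²/g = 190²/32.2 = 1121.
At y = 2.58 ft: A³/T = 480.7 — short.
At y = 3.74 ft: A³/T = 3077 — over.
At y = 3.06 ft: A³/T = 1128 — ≈ 1121.

y_c = 3.06 ft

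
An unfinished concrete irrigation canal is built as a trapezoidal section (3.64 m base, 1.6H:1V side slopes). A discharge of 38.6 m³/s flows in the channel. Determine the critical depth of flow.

At critical depth, Q² T / (g A³) = 1, i.e. A³/T = Q²/g = 38.6²/9.81 = 151.9.
Try y = 1.48 m: A³/T = 83.93 — too small.
Try y = 2.21 m: A³/T = 372.4 — too large.
Try y = 1.74 m: A³/T = 151.7 — matches.

y_c = 1.74 m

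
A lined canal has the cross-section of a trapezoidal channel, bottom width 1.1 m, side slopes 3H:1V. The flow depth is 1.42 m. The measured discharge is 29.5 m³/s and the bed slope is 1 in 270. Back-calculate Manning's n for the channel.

n = 0.013

With bottom width b = 1.1 m and side slope z = 3: A = (b + zy)y = (1.1 + 3×1.42)×1.42 = 7.611 m²; P = b + 2y√(1+z²) = 1.1 + 2×1.42×3.162 = 10.08 m.
Hydraulic radius R = A/P = 7.611/10.08 = 0.755 m.
Rearranging Manning's equation: n = (1/Q) A R^(2/3) S^(1/2) = (1/29.5) × 7.611 × 0.755^(2/3) × √0.003704 = 0.013.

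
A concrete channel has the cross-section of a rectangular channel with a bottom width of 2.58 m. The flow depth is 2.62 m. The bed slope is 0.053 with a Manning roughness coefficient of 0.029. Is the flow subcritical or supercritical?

supercritical

Flow area A = b·y = 2.58 × 2.62 = 6.76 m². Wetted perimeter P = b + 2y = 2.58 + 2×2.62 = 7.82 m.
Hydraulic radius R = A/P = 6.76/7.82 = 0.8644 m.
V = (1/n) R^(2/3) √S = (1/0.029) × 0.8644^(2/3) × √0.053 = 7.204 m/s. Hydraulic depth D_h = A/T = 6.76/2.58 = 2.62 m.
Froude number Fr = V/√(g·D_h) = 7.204/√(9.81×2.62) = 1.42, which is greater than 1, so the flow is supercritical.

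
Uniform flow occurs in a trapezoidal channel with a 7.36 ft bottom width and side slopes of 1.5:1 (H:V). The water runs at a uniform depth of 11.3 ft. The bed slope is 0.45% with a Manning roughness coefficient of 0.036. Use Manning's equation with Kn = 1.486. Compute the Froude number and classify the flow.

subcritical

With bottom width b = 7.36 ft and side slope z = 1.5: A = (b + zy)y = (7.36 + 1.5×11.3)×11.3 = 274.7 ft²; P = b + 2y√(1+z²) = 7.36 + 2×11.3×1.803 = 48.1 ft.
Hydraulic radius R = A/P = 274.7/48.1 = 5.711 ft.
V = (1.486/n) R^(2/3) √S = (1.486/0.036) × 5.711^(2/3) × √0.0045 = 8.847 ft/s. Hydraulic depth D_h = A/T = 274.7/41.26 = 6.658 ft.
Froude number Fr = V/√(g·D_h) = 8.847/√(32.2×6.658) = 0.604, which is less than 1, so the flow is subcritical.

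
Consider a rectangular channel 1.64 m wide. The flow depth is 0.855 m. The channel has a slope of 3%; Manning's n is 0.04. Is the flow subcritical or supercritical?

Flow area A = b·y = 1.64 × 0.855 = 1.402 m². Wetted perimeter P = b + 2y = 1.64 + 2×0.855 = 3.35 m.
Hydraulic radius R = A/P = 1.402/3.35 = 0.4186 m.
V = (1/n) R^(2/3) √S = (1/0.04) × 0.4186^(2/3) × √0.03 = 2.423 m/s. Hydraulic depth D_h = A/T = 1.402/1.64 = 0.855 m.
Froude number Fr = V/√(g·D_h) = 2.423/√(9.81×0.855) = 0.837, which is less than 1, so the flow is subcritical.

subcritical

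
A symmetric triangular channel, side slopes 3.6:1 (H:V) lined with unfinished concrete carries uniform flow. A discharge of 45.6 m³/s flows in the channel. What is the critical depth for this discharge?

At critical depth, Q² T / (g A³) = 1, i.e. A³/T = Q²/g = 45.6²/9.81 = 212.
At y = 2.21 m: A³/T = 341.6 — high.
At y = 1.71 m: A³/T = 94.74 — low.
At y = 2.01 m: A³/T = 212.6 — ≈ 212.

y_c = 2.01 m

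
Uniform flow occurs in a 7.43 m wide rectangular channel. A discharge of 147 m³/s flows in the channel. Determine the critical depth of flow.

For a rectangular channel, critical depth y_c = (q²/g)^(1/3) where q = Q/b = 147/7.43 = 19.78 m²/s.
So y_c = (19.78²/9.81)^(1/3) = 3.42 m.

y_c = 3.42 m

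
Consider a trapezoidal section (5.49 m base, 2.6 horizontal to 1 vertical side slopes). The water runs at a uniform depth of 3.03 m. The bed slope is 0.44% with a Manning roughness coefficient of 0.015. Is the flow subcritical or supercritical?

With bottom width b = 5.49 m and side slope z = 2.6: A = (b + zy)y = (5.49 + 2.6×3.03)×3.03 = 40.51 m²; P = b + 2y√(1+z²) = 5.49 + 2×3.03×2.786 = 22.37 m.
Hydraulic radius R = A/P = 40.51/22.37 = 1.811 m.
V = (1/n) R^(2/3) √S = (1/0.015) × 1.811^(2/3) × √0.0044 = 6.569 m/s. Hydraulic depth D_h = A/T = 40.51/21.25 = 1.906 m.
Froude number Fr = V/√(g·D_h) = 6.569/√(9.81×1.906) = 1.52, which is greater than 1, so the flow is supercritical.

supercritical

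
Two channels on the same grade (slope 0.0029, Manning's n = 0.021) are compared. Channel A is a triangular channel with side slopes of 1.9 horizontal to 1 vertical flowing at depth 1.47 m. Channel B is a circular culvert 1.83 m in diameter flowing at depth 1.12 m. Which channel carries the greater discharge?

channel A

Channel A: For a triangular section with side slope z = 1.9: A = zy² = 1.9×1.47² = 4.106 m²; P = 2y√(1+z²) = 2×1.47×2.147 = 6.312 m. Hydraulic radius R = A/P = 4.106/6.312 = 0.6504 m. Q_A = (1/0.021)·4.106·0.6504^(2/3)·√0.0029 = 7.904 m³/s.
Channel B: For a circular section of diameter D = 1.83 m at depth y = 1.12 m, the central angle is θ = 2 arccos(1 − 2y/D) = 3.594 rad. Then A = (D²/8)(θ − sin θ) = 1.687 m² and P = Dθ/2 = 3.288 m. Hydraulic radius R = A/P = 1.687/3.288 = 0.5131 m. Q_B = (1/0.021)·1.687·0.5131^(2/3)·√0.0029 = 2.773 m³/s.
Q_A = 7.904 m³/s vs Q_B = 2.773 m³/s, so channel A carries more.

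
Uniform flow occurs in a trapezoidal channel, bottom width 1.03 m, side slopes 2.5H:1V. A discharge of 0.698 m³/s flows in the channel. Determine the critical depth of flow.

At critical depth, Q² T / (g A³) = 1, i.e. A³/T = Q²/g = 0.698²/9.81 = 0.04966.
Try y = 0.313 m: A³/T = 0.07036 — too large.
Try y = 0.256 m: A³/T = 0.03383 — too small.
Try y = 0.285 m: A³/T = 0.04989 — matches.

y_c = 0.285 m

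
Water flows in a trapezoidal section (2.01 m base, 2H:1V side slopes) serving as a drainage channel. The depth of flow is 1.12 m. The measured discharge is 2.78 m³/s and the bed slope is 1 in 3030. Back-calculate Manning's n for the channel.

With bottom width b = 2.01 m and side slope z = 2: A = (b + zy)y = (2.01 + 2×1.12)×1.12 = 4.76 m²; P = b + 2y√(1+z²) = 2.01 + 2×1.12×2.236 = 7.019 m.
Hydraulic radius R = A/P = 4.76/7.019 = 0.6782 m.
Rearranging Manning's equation: n = (1/Q) A R^(2/3) S^(1/2) = (1/2.78) × 4.76 × 0.6782^(2/3) × √0.00033 = 0.024.

n = 0.024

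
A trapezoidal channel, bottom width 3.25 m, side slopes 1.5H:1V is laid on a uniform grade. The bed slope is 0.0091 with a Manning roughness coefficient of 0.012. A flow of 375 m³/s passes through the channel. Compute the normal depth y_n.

y_n = 3.57 m

Manning's equation rearranged: A R^(2/3) = nQ / (1·√S) = 0.012 × 375 / (√0.0091) = 47.17.
Trying y = 3.88 m: A R^(2/3) = 56.63 — high.
Trying y = 3.57 m: A R^(2/3) = 47.22 — ≈ 47.17.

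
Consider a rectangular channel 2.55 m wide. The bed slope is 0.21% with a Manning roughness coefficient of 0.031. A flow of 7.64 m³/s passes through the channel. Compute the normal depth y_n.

Manning's equation rearranged: A R^(2/3) = nQ / (1·√S) = 0.031 × 7.64 / (√0.0021) = 5.168.
Try y = 1.87 m: A R^(2/3) = 3.965 — too small.
Try y = 2.62 m: A R^(2/3) = 6.031 — too large.
Try y = 2.31 m: A R^(2/3) = 5.167 — close enough.

y_n = 2.31 m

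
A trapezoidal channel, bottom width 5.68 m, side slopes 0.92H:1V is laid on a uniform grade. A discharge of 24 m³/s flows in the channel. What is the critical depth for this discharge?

At critical depth, Q² T / (g A³) = 1, i.e. A³/T = Q²/g = 24²/9.81 = 58.72.
Try y = 0.962 m: A³/T = 33.81 — too small.
Try y = 1.27 m: A³/T = 82.07 — too large.
Try y = 1.14 m: A³/T = 58.03 — matches.

y_c = 1.14 m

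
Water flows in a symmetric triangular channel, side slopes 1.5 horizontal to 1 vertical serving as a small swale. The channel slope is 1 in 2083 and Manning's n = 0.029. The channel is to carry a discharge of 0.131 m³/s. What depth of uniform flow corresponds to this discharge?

y_n = 0.554 m

Manning's equation rearranged: A R^(2/3) = nQ / (1·√S) = 0.029 × 0.131 / (√0.0004801) = 0.1734.
Trying y = 0.677 m: A R^(2/3) = 0.2954 — over.
Trying y = 0.423 m: A R^(2/3) = 0.08428 — short.
Trying y = 0.554 m: A R^(2/3) = 0.1731 — matches.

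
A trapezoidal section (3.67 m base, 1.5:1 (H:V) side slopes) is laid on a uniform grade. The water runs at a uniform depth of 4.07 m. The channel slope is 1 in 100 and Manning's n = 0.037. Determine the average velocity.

V = 4.53 m/s

With bottom width b = 3.67 m and side slope z = 1.5: A = (b + zy)y = (3.67 + 1.5×4.07)×4.07 = 39.78 m²; P = b + 2y√(1+z²) = 3.67 + 2×4.07×1.803 = 18.34 m.
Hydraulic radius R = A/P = 39.78/18.34 = 2.169 m.
From Manning's equation, V = (1/n) R^(2/3) S^(1/2) = (1/0.037) × 2.169^(2/3) × 0.01^(1/2) = 4.53 m/s.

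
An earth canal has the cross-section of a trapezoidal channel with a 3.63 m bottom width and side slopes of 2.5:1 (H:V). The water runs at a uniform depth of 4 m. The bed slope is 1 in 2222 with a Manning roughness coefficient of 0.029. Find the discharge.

With bottom width b = 3.63 m and side slope z = 2.5: A = (b + zy)y = (3.63 + 2.5×4)×4 = 54.52 m²; P = b + 2y√(1+z²) = 3.63 + 2×4×2.693 = 25.17 m.
Hydraulic radius R = A/P = 54.52/25.17 = 2.166 m.
Manning's equation: Q = (1/n) A R^(2/3) S^(1/2) = (1/0.029) × 54.52 × 2.166^(2/3) × 0.00045^(1/2) = 66.8 m³/s.

Q = 66.8 m³/s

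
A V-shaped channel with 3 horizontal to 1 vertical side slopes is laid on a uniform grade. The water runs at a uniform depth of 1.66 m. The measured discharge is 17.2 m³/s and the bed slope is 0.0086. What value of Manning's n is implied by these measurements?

For a triangular section with side slope z = 3: A = zy² = 3×1.66² = 8.267 m²; P = 2y√(1+z²) = 2×1.66×3.162 = 10.5 m.
Hydraulic radius R = A/P = 8.267/10.5 = 0.7874 m.
Rearranging Manning's equation: n = (1/Q) A R^(2/3) S^(1/2) = (1/17.2) × 8.267 × 0.7874^(2/3) × √0.0086 = 0.038.

n = 0.038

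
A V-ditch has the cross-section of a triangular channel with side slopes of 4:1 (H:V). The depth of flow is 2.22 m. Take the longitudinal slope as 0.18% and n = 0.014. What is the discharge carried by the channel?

Q = 62.8 m³/s

For a triangular section with side slope z = 4: A = zy² = 4×2.22² = 19.71 m²; P = 2y√(1+z²) = 2×2.22×4.123 = 18.31 m.
Hydraulic radius R = A/P = 19.71/18.31 = 1.077 m.
Manning's equation: Q = (1/n) A R^(2/3) S^(1/2) = (1/0.014) × 19.71 × 1.077^(2/3) × 0.0018^(1/2) = 62.8 m³/s.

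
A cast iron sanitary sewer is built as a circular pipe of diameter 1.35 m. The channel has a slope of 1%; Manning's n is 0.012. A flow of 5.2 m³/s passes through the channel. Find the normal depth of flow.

y_n = 1 m

Manning's equation rearranged: A R^(2/3) = nQ / (1·√S) = 0.012 × 5.2 / (√0.01) = 0.624.
At y = 0.785 m: A R^(2/3) = 0.4441 — too small.
At y = 1.2 m: A R^(2/3) = 0.7354 — too large.
At y = 1 m: A R^(2/3) = 0.6235 — matches.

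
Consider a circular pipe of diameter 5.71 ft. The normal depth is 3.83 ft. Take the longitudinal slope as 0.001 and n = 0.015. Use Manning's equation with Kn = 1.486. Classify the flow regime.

subcritical

For a circular section of diameter D = 5.71 ft at depth y = 3.83 ft, the central angle is θ = 2 arccos(1 − 2y/D) = 3.839 rad. Then A = (D²/8)(θ − sin θ) = 18.26 ft² and P = Dθ/2 = 10.96 ft.
Hydraulic radius R = A/P = 18.26/10.96 = 1.666 ft.
V = (1.486/n) R^(2/3) √S = (1.486/0.015) × 1.666^(2/3) × √0.001 = 4.403 ft/s. Hydraulic depth D_h = A/T = 18.26/5.367 = 3.403 ft.
Froude number Fr = V/√(g·D_h) = 4.403/√(32.2×3.403) = 0.421, which is less than 1, so the flow is subcritical.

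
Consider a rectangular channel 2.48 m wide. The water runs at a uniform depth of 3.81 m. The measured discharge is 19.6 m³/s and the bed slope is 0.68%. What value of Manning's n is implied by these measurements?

n = 0.038

Flow area A = b·y = 2.48 × 3.81 = 9.449 m². Wetted perimeter P = b + 2y = 2.48 + 2×3.81 = 10.1 m.
Hydraulic radius R = A/P = 9.449/10.1 = 0.9355 m.
Rearranging Manning's equation: n = (1/Q) A R^(2/3) S^(1/2) = (1/19.6) × 9.449 × 0.9355^(2/3) × √0.0068 = 0.038.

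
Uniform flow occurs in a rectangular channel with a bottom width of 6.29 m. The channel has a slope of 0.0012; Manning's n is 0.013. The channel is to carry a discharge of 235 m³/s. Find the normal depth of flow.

Manning's equation rearranged: A R^(2/3) = nQ / (1·√S) = 0.013 × 235 / (√0.0012) = 88.19.
Trying y = 6.71 m: A R^(2/3) = 70.12 — too small.
Trying y = 9.2 m: A R^(2/3) = 102.1 — too large.
Trying y = 8.12 m: A R^(2/3) = 88.14 — matches.

y_n = 8.12 m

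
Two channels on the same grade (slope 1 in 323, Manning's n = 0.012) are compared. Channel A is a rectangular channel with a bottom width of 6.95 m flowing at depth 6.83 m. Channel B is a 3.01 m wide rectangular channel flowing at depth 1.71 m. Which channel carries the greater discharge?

Channel A: Flow area A = b·y = 6.95 × 6.83 = 47.47 m². Wetted perimeter P = b + 2y = 6.95 + 2×6.83 = 20.61 m. Hydraulic radius R = A/P = 47.47/20.61 = 2.303 m. Q_A = (1/0.012)·47.47·2.303^(2/3)·√0.003096 = 383.9 m³/s.
Channel B: Flow area A = b·y = 3.01 × 1.71 = 5.147 m². Wetted perimeter P = b + 2y = 3.01 + 2×1.71 = 6.43 m. Hydraulic radius R = A/P = 5.147/6.43 = 0.8005 m. Q_B = (1/0.012)·5.147·0.8005^(2/3)·√0.003096 = 20.58 m³/s.
Q_A = 383.9 m³/s vs Q_B = 20.58 m³/s, so channel A carries more.

channel A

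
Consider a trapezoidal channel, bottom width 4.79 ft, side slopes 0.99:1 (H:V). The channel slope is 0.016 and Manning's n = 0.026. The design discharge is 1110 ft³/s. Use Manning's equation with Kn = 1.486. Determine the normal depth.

Manning's equation rearranged: A R^(2/3) = nQ / (1.486·√S) = 0.026 × 1110 / (1.486 × √0.016) = 153.5.
Try y = 5.39 ft: A R^(2/3) = 106.7 — too small.
Try y = 7.82 ft: A R^(2/3) = 232.6 — too large.
Try y = 6.43 ft: A R^(2/3) = 153.6 — matches.

y_n = 6.43 ft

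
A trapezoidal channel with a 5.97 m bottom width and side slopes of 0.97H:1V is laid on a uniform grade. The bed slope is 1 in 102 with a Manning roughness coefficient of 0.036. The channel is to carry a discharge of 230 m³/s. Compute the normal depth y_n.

y_n = 4.44 m

Manning's equation rearranged: A R^(2/3) = nQ / (1·√S) = 0.036 × 230 / (√0.009804) = 83.62.
Try y = 5.02 m: A R^(2/3) = 106.2 — over.
Try y = 3.16 m: A R^(2/3) = 44.3 — short.
Try y = 4.44 m: A R^(2/3) = 83.78 — ≈ 83.62.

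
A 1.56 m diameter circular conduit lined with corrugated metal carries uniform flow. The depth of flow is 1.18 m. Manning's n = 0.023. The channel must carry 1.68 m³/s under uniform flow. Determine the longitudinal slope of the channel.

For a circular section of diameter D = 1.56 m at depth y = 1.18 m, the central angle is θ = 2 arccos(1 − 2y/D) = 4.219 rad. Then A = (D²/8)(θ − sin θ) = 1.551 m² and P = Dθ/2 = 3.29 m.
Hydraulic radius R = A/P = 1.551/3.29 = 0.4714 m.
From Manning's equation, S = [nQ / (1 A R^(2/3))]² = [0.023 × 1.68 / (1 × 1.551 × 0.4714^(2/3))]² = 0.00169.

S = 0.00169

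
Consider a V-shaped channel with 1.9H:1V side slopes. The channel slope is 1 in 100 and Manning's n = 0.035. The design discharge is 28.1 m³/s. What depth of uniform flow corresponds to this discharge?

Manning's equation rearranged: A R^(2/3) = nQ / (1·√S) = 0.035 × 28.1 / (√0.01) = 9.835.
Trying y = 2.01 m: A R^(2/3) = 7.099 — short.
Trying y = 2.49 m: A R^(2/3) = 12.57 — over.
Trying y = 2.27 m: A R^(2/3) = 9.819 — ≈ 9.835.

y_n = 2.27 m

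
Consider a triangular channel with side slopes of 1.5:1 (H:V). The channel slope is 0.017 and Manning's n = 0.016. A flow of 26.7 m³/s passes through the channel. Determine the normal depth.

Manning's equation rearranged: A R^(2/3) = nQ / (1·√S) = 0.016 × 26.7 / (√0.017) = 3.276.
Try y = 1.97 m: A R^(2/3) = 5.098 — high.
Try y = 1.46 m: A R^(2/3) = 2.293 — low.
Try y = 1.67 m: A R^(2/3) = 3.282 — ≈ 3.276.

y_n = 1.67 m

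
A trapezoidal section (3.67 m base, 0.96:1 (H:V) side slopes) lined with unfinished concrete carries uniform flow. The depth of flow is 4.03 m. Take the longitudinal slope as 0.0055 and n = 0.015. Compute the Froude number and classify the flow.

supercritical

With bottom width b = 3.67 m and side slope z = 0.96: A = (b + zy)y = (3.67 + 0.96×4.03)×4.03 = 30.38 m²; P = b + 2y√(1+z²) = 3.67 + 2×4.03×1.386 = 14.84 m.
Hydraulic radius R = A/P = 30.38/14.84 = 2.047 m.
V = (1/n) R^(2/3) √S = (1/0.015) × 2.047^(2/3) × √0.0055 = 7.97 m/s. Hydraulic depth D_h = A/T = 30.38/11.41 = 2.663 m.
Froude number Fr = V/√(g·D_h) = 7.97/√(9.81×2.663) = 1.56, which is greater than 1, so the flow is supercritical.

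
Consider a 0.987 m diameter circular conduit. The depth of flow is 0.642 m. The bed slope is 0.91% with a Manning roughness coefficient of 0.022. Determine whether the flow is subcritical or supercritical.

subcritical

For a circular section of diameter D = 0.987 m at depth y = 0.642 m, the central angle is θ = 2 arccos(1 − 2y/D) = 3.753 rad. Then A = (D²/8)(θ − sin θ) = 0.5269 m² and P = Dθ/2 = 1.852 m.
Hydraulic radius R = A/P = 0.5269/1.852 = 0.2845 m.
V = (1/n) R^(2/3) √S = (1/0.022) × 0.2845^(2/3) × √0.0091 = 1.876 m/s. Hydraulic depth D_h = A/T = 0.5269/0.9413 = 0.5598 m.
Froude number Fr = V/√(g·D_h) = 1.876/√(9.81×0.5598) = 0.8, which is less than 1, so the flow is subcritical.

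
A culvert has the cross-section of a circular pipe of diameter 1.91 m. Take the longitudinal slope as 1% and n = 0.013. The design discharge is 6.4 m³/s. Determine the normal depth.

Manning's equation rearranged: A R^(2/3) = nQ / (1·√S) = 0.013 × 6.4 / (√0.01) = 0.832.
Trying y = 0.76 m: A R^(2/3) = 0.5842 — short.
Trying y = 1.17 m: A R^(2/3) = 1.214 — over.
Trying y = 0.927 m: A R^(2/3) = 0.8318 — matches.

y_n = 0.927 m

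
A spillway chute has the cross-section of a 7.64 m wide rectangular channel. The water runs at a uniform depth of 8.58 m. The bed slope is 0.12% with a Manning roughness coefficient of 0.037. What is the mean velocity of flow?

V = 1.79 m/s

Flow area A = b·y = 7.64 × 8.58 = 65.55 m². Wetted perimeter P = b + 2y = 7.64 + 2×8.58 = 24.8 m.
Hydraulic radius R = A/P = 65.55/24.8 = 2.643 m.
From Manning's equation, V = (1/n) R^(2/3) S^(1/2) = (1/0.037) × 2.643^(2/3) × 0.0012^(1/2) = 1.79 m/s.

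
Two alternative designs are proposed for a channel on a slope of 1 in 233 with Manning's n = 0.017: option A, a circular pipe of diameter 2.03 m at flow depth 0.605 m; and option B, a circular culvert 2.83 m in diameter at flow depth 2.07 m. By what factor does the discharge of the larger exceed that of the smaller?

11.1

Channel A: For a circular section of diameter D = 2.03 m at depth y = 0.605 m, the central angle is θ = 2 arccos(1 − 2y/D) = 2.31 rad. Then A = (D²/8)(θ − sin θ) = 0.8092 m² and P = Dθ/2 = 2.345 m. Hydraulic radius R = A/P = 0.8092/2.345 = 0.3451 m. Q_A = (1/0.017)·0.8092·0.3451^(2/3)·√0.004292 = 1.534 m³/s.
Channel B: For a circular section of diameter D = 2.83 m at depth y = 2.07 m, the central angle is θ = 2 arccos(1 − 2y/D) = 4.104 rad. Then A = (D²/8)(θ − sin θ) = 4.93 m² and P = Dθ/2 = 5.807 m. Hydraulic radius R = A/P = 4.93/5.807 = 0.849 m. Q_B = (1/0.017)·4.93·0.849^(2/3)·√0.004292 = 17.03 m³/s.
The larger discharge is 17.03 m³/s and the smaller is 1.534 m³/s; the ratio is 11.1.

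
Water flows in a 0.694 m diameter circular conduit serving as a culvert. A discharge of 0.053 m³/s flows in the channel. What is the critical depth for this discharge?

At critical depth, Q² T / (g A³) = 1, i.e. A³/T = Q²/g = 0.053²/9.81 = 0.0002863.
At y = 0.115 m: A³/T = 0.0001345 — short.
At y = 0.156 m: A³/T = 0.0004444 — over.
At y = 0.139 m: A³/T = 0.000283 — close enough.

y_c = 0.139 m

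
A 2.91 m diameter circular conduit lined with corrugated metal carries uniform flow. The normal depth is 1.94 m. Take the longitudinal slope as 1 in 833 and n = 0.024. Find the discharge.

Q = 6.09 m³/s

For a circular section of diameter D = 2.91 m at depth y = 1.94 m, the central angle is θ = 2 arccos(1 − 2y/D) = 3.821 rad. Then A = (D²/8)(θ − sin θ) = 4.71 m² and P = Dθ/2 = 5.56 m.
Hydraulic radius R = A/P = 4.71/5.56 = 0.8472 m.
Manning's equation: Q = (1/n) A R^(2/3) S^(1/2) = (1/0.024) × 4.71 × 0.8472^(2/3) × 0.0012^(1/2) = 6.09 m³/s.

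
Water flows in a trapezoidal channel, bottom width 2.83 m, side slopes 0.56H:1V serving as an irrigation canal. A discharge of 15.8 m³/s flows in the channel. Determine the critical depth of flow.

y_c = 1.34 m

At critical depth, Q² T / (g A³) = 1, i.e. A³/T = Q²/g = 15.8²/9.81 = 25.45.
Trying y = 1.62 m: A³/T = 47.78 — over.
Trying y = 1.08 m: A³/T = 12.64 — short.
Trying y = 1.34 m: A³/T = 25.5 — ≈ 25.45.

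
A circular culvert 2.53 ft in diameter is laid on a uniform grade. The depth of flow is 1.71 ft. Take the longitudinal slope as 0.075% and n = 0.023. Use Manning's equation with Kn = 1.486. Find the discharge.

For a circular section of diameter D = 2.53 ft at depth y = 1.71 ft, the central angle is θ = 2 arccos(1 − 2y/D) = 3.861 rad. Then A = (D²/8)(θ − sin θ) = 3.616 ft² and P = Dθ/2 = 4.884 ft.
Hydraulic radius R = A/P = 3.616/4.884 = 0.7404 ft.
Manning's equation: Q = (1.486/n) A R^(2/3) S^(1/2) = (1.486/0.023) × 3.616 × 0.7404^(2/3) × 0.00075^(1/2) = 5.24 ft³/s.

Q = 5.24 ft³/s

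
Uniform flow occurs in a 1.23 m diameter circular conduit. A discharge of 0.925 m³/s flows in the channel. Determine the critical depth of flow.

At critical depth, Q² T / (g A³) = 1, i.e. A³/T = Q²/g = 0.925²/9.81 = 0.08722.
At y = 0.368 m: A³/T = 0.02365 — low.
At y = 0.516 m: A³/T = 0.0871 — close enough.

y_c = 0.516 m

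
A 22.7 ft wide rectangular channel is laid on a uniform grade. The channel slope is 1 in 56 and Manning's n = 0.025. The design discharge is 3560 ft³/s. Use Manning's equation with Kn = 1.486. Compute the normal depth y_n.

y_n = 7.3 ft

Manning's equation rearranged: A R^(2/3) = nQ / (1.486·√S) = 0.025 × 3560 / (1.486 × √0.01786) = 448.2.
At y = 8.25 ft: A R^(2/3) = 531.2 — over.
At y = 5.47 ft: A R^(2/3) = 296.6 — short.
At y = 7.3 ft: A R^(2/3) = 447.8 — ≈ 448.2.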